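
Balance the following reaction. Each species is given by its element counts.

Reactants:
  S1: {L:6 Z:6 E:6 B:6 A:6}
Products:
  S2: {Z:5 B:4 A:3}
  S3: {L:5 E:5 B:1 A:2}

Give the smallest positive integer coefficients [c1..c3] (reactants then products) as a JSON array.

L: 5·6 = 30 | 6·0+6·5 = 30
Z: 5·6 = 30 | 6·5+6·0 = 30
E: 5·6 = 30 | 6·0+6·5 = 30
B: 5·6 = 30 | 6·4+6·1 = 30
A: 5·6 = 30 | 6·3+6·2 = 30
gcd(5,6,6) = 1

Coefficients: [5, 6, 6]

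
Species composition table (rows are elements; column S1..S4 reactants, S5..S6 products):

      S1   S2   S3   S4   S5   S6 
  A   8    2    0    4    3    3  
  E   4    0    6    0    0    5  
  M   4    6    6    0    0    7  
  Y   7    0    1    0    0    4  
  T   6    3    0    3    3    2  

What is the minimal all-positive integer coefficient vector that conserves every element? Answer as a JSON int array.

Coefficients: [3, 2, 3, 2, 6, 6]

A: 3·8+2·2+3·0+2·4 = 36 | 6·3+6·3 = 36
E: 3·4+2·0+3·6+2·0 = 30 | 6·0+6·5 = 30
M: 3·4+2·6+3·6+2·0 = 42 | 6·0+6·7 = 42
Y: 3·7+2·0+3·1+2·0 = 24 | 6·0+6·4 = 24
T: 3·6+2·3+3·0+2·3 = 30 | 6·3+6·2 = 30
gcd(3,2,3,2,6,6) = 1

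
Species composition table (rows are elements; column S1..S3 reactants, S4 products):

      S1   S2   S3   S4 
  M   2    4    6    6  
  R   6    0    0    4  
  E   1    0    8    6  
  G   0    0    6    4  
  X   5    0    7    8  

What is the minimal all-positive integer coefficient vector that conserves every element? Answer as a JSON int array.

M: 4·2+1·4+4·6 = 36 | 6·6 = 36
R: 4·6+1·0+4·0 = 24 | 6·4 = 24
E: 4·1+1·0+4·8 = 36 | 6·6 = 36
G: 4·0+1·0+4·6 = 24 | 6·4 = 24
X: 4·5+1·0+4·7 = 48 | 6·8 = 48
gcd(4,1,4,6) = 1

Coefficients: [4, 1, 4, 6]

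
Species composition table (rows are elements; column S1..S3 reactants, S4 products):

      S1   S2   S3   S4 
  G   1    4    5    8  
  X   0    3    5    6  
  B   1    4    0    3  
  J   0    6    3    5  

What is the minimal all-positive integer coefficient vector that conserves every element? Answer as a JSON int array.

G: 5·1+1·4+3·5 = 24 | 3·8 = 24
X: 5·0+1·3+3·5 = 18 | 3·6 = 18
B: 5·1+1·4+3·0 = 9 | 3·3 = 9
J: 5·0+1·6+3·3 = 15 | 3·5 = 15
gcd(5,1,3,3) = 1

Coefficients: [5, 1, 3, 3]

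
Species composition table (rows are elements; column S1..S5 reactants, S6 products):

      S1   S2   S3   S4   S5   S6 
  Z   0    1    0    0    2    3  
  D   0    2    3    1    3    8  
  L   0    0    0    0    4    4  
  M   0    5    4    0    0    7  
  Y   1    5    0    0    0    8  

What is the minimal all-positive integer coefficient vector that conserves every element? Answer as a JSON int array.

Z: 6·0+2·1+1·0+3·0+2·2 = 6 | 2·3 = 6
D: 6·0+2·2+1·3+3·1+2·3 = 16 | 2·8 = 16
L: 6·0+2·0+1·0+3·0+2·4 = 8 | 2·4 = 8
M: 6·0+2·5+1·4+3·0+2·0 = 14 | 2·7 = 14
Y: 6·1+2·5+1·0+3·0+2·0 = 16 | 2·8 = 16
gcd(6,2,1,3,2,2) = 1

Coefficients: [6, 2, 1, 3, 2, 2]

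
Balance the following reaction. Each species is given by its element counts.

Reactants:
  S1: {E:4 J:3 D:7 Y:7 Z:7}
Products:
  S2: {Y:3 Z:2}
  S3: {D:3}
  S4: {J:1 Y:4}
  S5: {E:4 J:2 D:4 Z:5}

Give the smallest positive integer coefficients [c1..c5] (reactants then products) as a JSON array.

Coefficients: [1, 1, 1, 1, 1]

E: 1·4 = 4 | 1·0+1·0+1·0+1·4 = 4
J: 1·3 = 3 | 1·0+1·0+1·1+1·2 = 3
D: 1·7 = 7 | 1·0+1·3+1·0+1·4 = 7
Y: 1·7 = 7 | 1·3+1·0+1·4+1·0 = 7
Z: 1·7 = 7 | 1·2+1·0+1·0+1·5 = 7
gcd(1,1,1,1,1) = 1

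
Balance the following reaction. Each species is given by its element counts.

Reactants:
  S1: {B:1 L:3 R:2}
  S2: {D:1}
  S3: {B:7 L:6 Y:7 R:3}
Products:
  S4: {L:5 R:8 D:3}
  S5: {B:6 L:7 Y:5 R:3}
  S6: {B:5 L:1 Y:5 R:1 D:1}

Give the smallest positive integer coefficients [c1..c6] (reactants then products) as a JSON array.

Coefficients: [6, 4, 5, 1, 6, 1]

B: 6·1+4·0+5·7 = 41 | 1·0+6·6+1·5 = 41
L: 6·3+4·0+5·6 = 48 | 1·5+6·7+1·1 = 48
Y: 6·0+4·0+5·7 = 35 | 1·0+6·5+1·5 = 35
R: 6·2+4·0+5·3 = 27 | 1·8+6·3+1·1 = 27
D: 6·0+4·1+5·0 = 4 | 1·3+6·0+1·1 = 4
gcd(6,4,5,1,6,1) = 1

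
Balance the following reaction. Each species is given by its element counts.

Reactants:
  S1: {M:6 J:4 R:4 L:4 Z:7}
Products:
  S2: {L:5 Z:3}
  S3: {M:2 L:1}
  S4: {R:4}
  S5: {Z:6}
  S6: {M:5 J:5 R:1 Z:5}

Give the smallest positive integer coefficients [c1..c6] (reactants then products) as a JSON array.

M: 5·6 = 30 | 3·0+5·2+4·0+1·0+4·5 = 30
J: 5·4 = 20 | 3·0+5·0+4·0+1·0+4·5 = 20
R: 5·4 = 20 | 3·0+5·0+4·4+1·0+4·1 = 20
L: 5·4 = 20 | 3·5+5·1+4·0+1·0+4·0 = 20
Z: 5·7 = 35 | 3·3+5·0+4·0+1·6+4·5 = 35
gcd(5,3,5,4,1,4) = 1

Coefficients: [5, 3, 5, 4, 1, 4]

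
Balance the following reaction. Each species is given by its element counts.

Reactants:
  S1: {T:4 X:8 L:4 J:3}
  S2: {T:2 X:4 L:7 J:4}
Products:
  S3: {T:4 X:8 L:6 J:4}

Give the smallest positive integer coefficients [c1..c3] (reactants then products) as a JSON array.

T: 4·4+2·2 = 20 | 5·4 = 20
X: 4·8+2·4 = 40 | 5·8 = 40
L: 4·4+2·7 = 30 | 5·6 = 30
J: 4·3+2·4 = 20 | 5·4 = 20
gcd(4,2,5) = 1

Coefficients: [4, 2, 5]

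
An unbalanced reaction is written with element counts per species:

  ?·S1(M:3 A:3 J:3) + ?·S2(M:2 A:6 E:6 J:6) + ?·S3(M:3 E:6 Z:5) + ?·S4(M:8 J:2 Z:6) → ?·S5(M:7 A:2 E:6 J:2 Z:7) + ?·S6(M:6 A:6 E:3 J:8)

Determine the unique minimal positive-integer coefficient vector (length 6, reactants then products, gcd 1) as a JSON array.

M: 6·3+1·2+6·3+2·8 = 54 | 6·7+2·6 = 54
A: 6·3+1·6+6·0+2·0 = 24 | 6·2+2·6 = 24
E: 6·0+1·6+6·6+2·0 = 42 | 6·6+2·3 = 42
J: 6·3+1·6+6·0+2·2 = 28 | 6·2+2·8 = 28
Z: 6·0+1·0+6·5+2·6 = 42 | 6·7+2·0 = 42
gcd(6,1,6,2,6,2) = 1

Coefficients: [6, 1, 6, 2, 6, 2]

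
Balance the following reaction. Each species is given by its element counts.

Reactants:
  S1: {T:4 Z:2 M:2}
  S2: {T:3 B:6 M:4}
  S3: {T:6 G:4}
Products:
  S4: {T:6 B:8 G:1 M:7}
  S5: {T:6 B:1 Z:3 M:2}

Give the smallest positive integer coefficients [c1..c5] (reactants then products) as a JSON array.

T: 6·4+6·3+1·6 = 48 | 4·6+4·6 = 48
B: 6·0+6·6+1·0 = 36 | 4·8+4·1 = 36
G: 6·0+6·0+1·4 = 4 | 4·1+4·0 = 4
Z: 6·2+6·0+1·0 = 12 | 4·0+4·3 = 12
M: 6·2+6·4+1·0 = 36 | 4·7+4·2 = 36
gcd(6,6,1,4,4) = 1

Coefficients: [6, 6, 1, 4, 4]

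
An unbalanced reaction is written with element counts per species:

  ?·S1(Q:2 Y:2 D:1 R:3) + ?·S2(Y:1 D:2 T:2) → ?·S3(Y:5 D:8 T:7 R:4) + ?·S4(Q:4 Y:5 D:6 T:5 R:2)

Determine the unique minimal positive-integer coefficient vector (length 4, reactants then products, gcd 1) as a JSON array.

Q: 2·2+6·0 = 4 | 1·0+1·4 = 4
Y: 2·2+6·1 = 10 | 1·5+1·5 = 10
D: 2·1+6·2 = 14 | 1·8+1·6 = 14
T: 2·0+6·2 = 12 | 1·7+1·5 = 12
R: 2·3+6·0 = 6 | 1·4+1·2 = 6
gcd(2,6,1,1) = 1

Coefficients: [2, 6, 1, 1]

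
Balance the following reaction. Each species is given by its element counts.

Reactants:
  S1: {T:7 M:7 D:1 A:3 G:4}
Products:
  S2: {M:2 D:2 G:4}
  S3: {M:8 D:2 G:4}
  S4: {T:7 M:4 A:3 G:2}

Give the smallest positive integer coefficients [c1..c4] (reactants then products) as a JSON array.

Coefficients: [6, 1, 2, 6]

T: 6·7 = 42 | 1·0+2·0+6·7 = 42
M: 6·7 = 42 | 1·2+2·8+6·4 = 42
D: 6·1 = 6 | 1·2+2·2+6·0 = 6
A: 6·3 = 18 | 1·0+2·0+6·3 = 18
G: 6·4 = 24 | 1·4+2·4+6·2 = 24
gcd(6,1,2,6) = 1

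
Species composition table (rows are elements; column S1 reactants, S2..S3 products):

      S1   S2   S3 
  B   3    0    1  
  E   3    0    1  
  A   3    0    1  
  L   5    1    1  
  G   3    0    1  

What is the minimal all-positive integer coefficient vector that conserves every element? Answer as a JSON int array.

Coefficients: [1, 2, 3]

B: 1·3 = 3 | 2·0+3·1 = 3
E: 1·3 = 3 | 2·0+3·1 = 3
A: 1·3 = 3 | 2·0+3·1 = 3
L: 1·5 = 5 | 2·1+3·1 = 5
G: 1·3 = 3 | 2·0+3·1 = 3
gcd(1,2,3) = 1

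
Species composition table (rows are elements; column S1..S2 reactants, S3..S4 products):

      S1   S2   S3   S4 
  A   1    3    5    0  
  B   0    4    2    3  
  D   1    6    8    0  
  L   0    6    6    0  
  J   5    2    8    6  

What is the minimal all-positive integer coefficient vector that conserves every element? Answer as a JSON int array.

Coefficients: [6, 3, 3, 2]

A: 6·1+3·3 = 15 | 3·5+2·0 = 15
B: 6·0+3·4 = 12 | 3·2+2·3 = 12
D: 6·1+3·6 = 24 | 3·8+2·0 = 24
L: 6·0+3·6 = 18 | 3·6+2·0 = 18
J: 6·5+3·2 = 36 | 3·8+2·6 = 36
gcd(6,3,3,2) = 1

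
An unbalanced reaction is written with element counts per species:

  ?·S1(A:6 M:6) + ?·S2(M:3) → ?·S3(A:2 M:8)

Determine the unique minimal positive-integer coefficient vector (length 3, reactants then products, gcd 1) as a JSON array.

A: 1·6+6·0 = 6 | 3·2 = 6
M: 1·6+6·3 = 24 | 3·8 = 24
gcd(1,6,3) = 1

Coefficients: [1, 6, 3]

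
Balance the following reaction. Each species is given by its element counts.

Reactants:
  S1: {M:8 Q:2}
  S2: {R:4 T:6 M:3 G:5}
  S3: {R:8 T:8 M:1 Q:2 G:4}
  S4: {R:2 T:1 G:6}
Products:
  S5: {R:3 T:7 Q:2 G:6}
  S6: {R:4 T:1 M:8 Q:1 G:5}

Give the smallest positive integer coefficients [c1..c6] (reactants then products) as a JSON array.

Coefficients: [5, 2, 2, 6, 4, 6]

R: 5·0+2·4+2·8+6·2 = 36 | 4·3+6·4 = 36
T: 5·0+2·6+2·8+6·1 = 34 | 4·7+6·1 = 34
M: 5·8+2·3+2·1+6·0 = 48 | 4·0+6·8 = 48
Q: 5·2+2·0+2·2+6·0 = 14 | 4·2+6·1 = 14
G: 5·0+2·5+2·4+6·6 = 54 | 4·6+6·5 = 54
gcd(5,2,2,6,4,6) = 1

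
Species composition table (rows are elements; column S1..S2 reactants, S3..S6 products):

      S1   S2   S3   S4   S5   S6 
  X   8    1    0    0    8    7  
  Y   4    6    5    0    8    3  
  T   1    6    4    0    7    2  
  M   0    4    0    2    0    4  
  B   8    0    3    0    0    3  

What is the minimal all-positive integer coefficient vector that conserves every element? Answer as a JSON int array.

Coefficients: [3, 5, 5, 4, 1, 3]

X: 3·8+5·1 = 29 | 5·0+4·0+1·8+3·7 = 29
Y: 3·4+5·6 = 42 | 5·5+4·0+1·8+3·3 = 42
T: 3·1+5·6 = 33 | 5·4+4·0+1·7+3·2 = 33
M: 3·0+5·4 = 20 | 5·0+4·2+1·0+3·4 = 20
B: 3·8+5·0 = 24 | 5·3+4·0+1·0+3·3 = 24
gcd(3,5,5,4,1,3) = 1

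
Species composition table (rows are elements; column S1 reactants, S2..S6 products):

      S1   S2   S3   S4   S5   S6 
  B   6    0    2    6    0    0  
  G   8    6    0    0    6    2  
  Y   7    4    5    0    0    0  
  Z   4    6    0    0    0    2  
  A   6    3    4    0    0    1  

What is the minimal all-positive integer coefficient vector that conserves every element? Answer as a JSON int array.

Coefficients: [6, 3, 6, 4, 4, 3]

B: 6·6 = 36 | 3·0+6·2+4·6+4·0+3·0 = 36
G: 6·8 = 48 | 3·6+6·0+4·0+4·6+3·2 = 48
Y: 6·7 = 42 | 3·4+6·5+4·0+4·0+3·0 = 42
Z: 6·4 = 24 | 3·6+6·0+4·0+4·0+3·2 = 24
A: 6·6 = 36 | 3·3+6·4+4·0+4·0+3·1 = 36
gcd(6,3,6,4,4,3) = 1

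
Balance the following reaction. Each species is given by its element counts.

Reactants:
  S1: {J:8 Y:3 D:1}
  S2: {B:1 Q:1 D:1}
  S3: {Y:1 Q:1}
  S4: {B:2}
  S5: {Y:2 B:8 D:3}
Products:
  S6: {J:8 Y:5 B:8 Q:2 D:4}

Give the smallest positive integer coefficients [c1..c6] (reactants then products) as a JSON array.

J: 5·8+6·0+4·0+5·0+3·0 = 40 | 5·8 = 40
Y: 5·3+6·0+4·1+5·0+3·2 = 25 | 5·5 = 25
B: 5·0+6·1+4·0+5·2+3·8 = 40 | 5·8 = 40
Q: 5·0+6·1+4·1+5·0+3·0 = 10 | 5·2 = 10
D: 5·1+6·1+4·0+5·0+3·3 = 20 | 5·4 = 20
gcd(5,6,4,5,3,5) = 1

Coefficients: [5, 6, 4, 5, 3, 5]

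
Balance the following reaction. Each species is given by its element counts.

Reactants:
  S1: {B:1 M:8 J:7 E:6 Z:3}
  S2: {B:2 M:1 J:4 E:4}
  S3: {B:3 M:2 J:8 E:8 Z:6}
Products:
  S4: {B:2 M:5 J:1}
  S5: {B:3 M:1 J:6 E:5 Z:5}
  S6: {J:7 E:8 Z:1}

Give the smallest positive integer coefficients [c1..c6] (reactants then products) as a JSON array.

Coefficients: [3, 6, 1, 6, 2, 5]

B: 3·1+6·2+1·3 = 18 | 6·2+2·3+5·0 = 18
M: 3·8+6·1+1·2 = 32 | 6·5+2·1+5·0 = 32
J: 3·7+6·4+1·8 = 53 | 6·1+2·6+5·7 = 53
E: 3·6+6·4+1·8 = 50 | 6·0+2·5+5·8 = 50
Z: 3·3+6·0+1·6 = 15 | 6·0+2·5+5·1 = 15
gcd(3,6,1,6,2,5) = 1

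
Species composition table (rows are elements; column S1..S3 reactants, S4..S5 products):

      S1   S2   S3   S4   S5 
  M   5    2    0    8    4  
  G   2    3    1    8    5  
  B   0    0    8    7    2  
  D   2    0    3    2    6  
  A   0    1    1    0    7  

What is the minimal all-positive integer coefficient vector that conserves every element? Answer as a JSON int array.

Coefficients: [2, 5, 2, 2, 1]

M: 2·5+5·2+2·0 = 20 | 2·8+1·4 = 20
G: 2·2+5·3+2·1 = 21 | 2·8+1·5 = 21
B: 2·0+5·0+2·8 = 16 | 2·7+1·2 = 16
D: 2·2+5·0+2·3 = 10 | 2·2+1·6 = 10
A: 2·0+5·1+2·1 = 7 | 2·0+1·7 = 7
gcd(2,5,2,2,1) = 1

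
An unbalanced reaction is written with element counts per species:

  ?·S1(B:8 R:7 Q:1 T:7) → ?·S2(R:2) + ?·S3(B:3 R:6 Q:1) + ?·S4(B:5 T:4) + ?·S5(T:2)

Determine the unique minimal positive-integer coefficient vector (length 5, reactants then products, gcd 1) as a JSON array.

Coefficients: [2, 1, 2, 2, 3]

B: 2·8 = 16 | 1·0+2·3+2·5+3·0 = 16
R: 2·7 = 14 | 1·2+2·6+2·0+3·0 = 14
Q: 2·1 = 2 | 1·0+2·1+2·0+3·0 = 2
T: 2·7 = 14 | 1·0+2·0+2·4+3·2 = 14
gcd(2,1,2,2,3) = 1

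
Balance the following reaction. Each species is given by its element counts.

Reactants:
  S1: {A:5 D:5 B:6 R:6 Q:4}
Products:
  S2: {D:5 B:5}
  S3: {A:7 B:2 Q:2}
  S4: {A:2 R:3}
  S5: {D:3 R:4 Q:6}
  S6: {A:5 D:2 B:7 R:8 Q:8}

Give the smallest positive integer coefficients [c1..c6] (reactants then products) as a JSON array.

A: 4·5 = 20 | 3·0+1·7+4·2+1·0+1·5 = 20
D: 4·5 = 20 | 3·5+1·0+4·0+1·3+1·2 = 20
B: 4·6 = 24 | 3·5+1·2+4·0+1·0+1·7 = 24
R: 4·6 = 24 | 3·0+1·0+4·3+1·4+1·8 = 24
Q: 4·4 = 16 | 3·0+1·2+4·0+1·6+1·8 = 16
gcd(4,3,1,4,1,1) = 1

Coefficients: [4, 3, 1, 4, 1, 1]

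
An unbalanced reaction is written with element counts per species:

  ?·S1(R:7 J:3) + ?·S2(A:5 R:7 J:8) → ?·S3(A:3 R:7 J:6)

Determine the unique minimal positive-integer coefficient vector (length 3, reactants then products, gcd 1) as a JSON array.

A: 2·0+3·5 = 15 | 5·3 = 15
R: 2·7+3·7 = 35 | 5·7 = 35
J: 2·3+3·8 = 30 | 5·6 = 30
gcd(2,3,5) = 1

Coefficients: [2, 3, 5]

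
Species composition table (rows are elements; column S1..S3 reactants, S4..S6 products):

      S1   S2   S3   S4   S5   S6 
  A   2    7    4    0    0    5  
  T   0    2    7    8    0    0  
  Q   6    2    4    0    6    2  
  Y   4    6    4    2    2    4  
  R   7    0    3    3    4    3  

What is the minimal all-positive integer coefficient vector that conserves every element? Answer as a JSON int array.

Coefficients: [5, 1, 2, 2, 5, 5]

A: 5·2+1·7+2·4 = 25 | 2·0+5·0+5·5 = 25
T: 5·0+1·2+2·7 = 16 | 2·8+5·0+5·0 = 16
Q: 5·6+1·2+2·4 = 40 | 2·0+5·6+5·2 = 40
Y: 5·4+1·6+2·4 = 34 | 2·2+5·2+5·4 = 34
R: 5·7+1·0+2·3 = 41 | 2·3+5·4+5·3 = 41
gcd(5,1,2,2,5,5) = 1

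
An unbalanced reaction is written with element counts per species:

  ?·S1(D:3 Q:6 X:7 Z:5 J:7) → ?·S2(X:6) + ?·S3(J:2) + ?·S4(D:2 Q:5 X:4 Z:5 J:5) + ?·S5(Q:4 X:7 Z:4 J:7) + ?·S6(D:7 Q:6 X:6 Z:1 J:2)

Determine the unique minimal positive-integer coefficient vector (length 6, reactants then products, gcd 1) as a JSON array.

Coefficients: [5, 1, 3, 4, 1, 1]

D: 5·3 = 15 | 1·0+3·0+4·2+1·0+1·7 = 15
Q: 5·6 = 30 | 1·0+3·0+4·5+1·4+1·6 = 30
X: 5·7 = 35 | 1·6+3·0+4·4+1·7+1·6 = 35
Z: 5·5 = 25 | 1·0+3·0+4·5+1·4+1·1 = 25
J: 5·7 = 35 | 1·0+3·2+4·5+1·7+1·2 = 35
gcd(5,1,3,4,1,1) = 1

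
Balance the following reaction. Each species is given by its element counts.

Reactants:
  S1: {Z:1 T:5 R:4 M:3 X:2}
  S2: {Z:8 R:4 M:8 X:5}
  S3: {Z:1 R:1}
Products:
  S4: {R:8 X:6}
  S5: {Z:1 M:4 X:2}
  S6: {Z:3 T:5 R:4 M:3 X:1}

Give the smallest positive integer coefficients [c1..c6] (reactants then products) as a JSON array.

Z: 5·1+1·8+4·1 = 17 | 1·0+2·1+5·3 = 17
T: 5·5+1·0+4·0 = 25 | 1·0+2·0+5·5 = 25
R: 5·4+1·4+4·1 = 28 | 1·8+2·0+5·4 = 28
M: 5·3+1·8+4·0 = 23 | 1·0+2·4+5·3 = 23
X: 5·2+1·5+4·0 = 15 | 1·6+2·2+5·1 = 15
gcd(5,1,4,1,2,5) = 1

Coefficients: [5, 1, 4, 1, 2, 5]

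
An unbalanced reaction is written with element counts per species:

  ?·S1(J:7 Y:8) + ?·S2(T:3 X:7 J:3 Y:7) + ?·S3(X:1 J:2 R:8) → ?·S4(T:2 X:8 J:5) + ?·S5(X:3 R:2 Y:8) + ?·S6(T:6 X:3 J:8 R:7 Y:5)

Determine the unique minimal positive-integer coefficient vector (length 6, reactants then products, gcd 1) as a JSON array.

T: 1·0+6·3+3·0 = 18 | 3·2+5·0+2·6 = 18
X: 1·0+6·7+3·1 = 45 | 3·8+5·3+2·3 = 45
J: 1·7+6·3+3·2 = 31 | 3·5+5·0+2·8 = 31
R: 1·0+6·0+3·8 = 24 | 3·0+5·2+2·7 = 24
Y: 1·8+6·7+3·0 = 50 | 3·0+5·8+2·5 = 50
gcd(1,6,3,3,5,2) = 1

Coefficients: [1, 6, 3, 3, 5, 2]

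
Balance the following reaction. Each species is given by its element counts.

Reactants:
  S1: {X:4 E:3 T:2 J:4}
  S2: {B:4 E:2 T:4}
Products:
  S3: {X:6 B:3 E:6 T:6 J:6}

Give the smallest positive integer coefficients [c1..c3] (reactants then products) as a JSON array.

Coefficients: [6, 3, 4]

X: 6·4+3·0 = 24 | 4·6 = 24
B: 6·0+3·4 = 12 | 4·3 = 12
E: 6·3+3·2 = 24 | 4·6 = 24
T: 6·2+3·4 = 24 | 4·6 = 24
J: 6·4+3·0 = 24 | 4·6 = 24
gcd(6,3,4) = 1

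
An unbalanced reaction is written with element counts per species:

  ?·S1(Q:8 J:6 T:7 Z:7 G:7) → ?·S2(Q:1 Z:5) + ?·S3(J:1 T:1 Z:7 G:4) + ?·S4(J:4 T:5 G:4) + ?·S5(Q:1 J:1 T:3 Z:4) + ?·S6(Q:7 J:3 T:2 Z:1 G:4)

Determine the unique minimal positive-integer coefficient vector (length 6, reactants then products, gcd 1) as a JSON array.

Coefficients: [4, 1, 1, 2, 3, 4]

Q: 4·8 = 32 | 1·1+1·0+2·0+3·1+4·7 = 32
J: 4·6 = 24 | 1·0+1·1+2·4+3·1+4·3 = 24
T: 4·7 = 28 | 1·0+1·1+2·5+3·3+4·2 = 28
Z: 4·7 = 28 | 1·5+1·7+2·0+3·4+4·1 = 28
G: 4·7 = 28 | 1·0+1·4+2·4+3·0+4·4 = 28
gcd(4,1,1,2,3,4) = 1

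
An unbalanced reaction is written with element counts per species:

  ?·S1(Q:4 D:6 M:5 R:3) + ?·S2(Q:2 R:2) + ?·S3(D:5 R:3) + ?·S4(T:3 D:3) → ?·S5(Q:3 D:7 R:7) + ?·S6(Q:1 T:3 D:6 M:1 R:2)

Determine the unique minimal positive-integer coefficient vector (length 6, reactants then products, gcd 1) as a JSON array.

Coefficients: [1, 5, 6, 5, 3, 5]

Q: 1·4+5·2+6·0+5·0 = 14 | 3·3+5·1 = 14
T: 1·0+5·0+6·0+5·3 = 15 | 3·0+5·3 = 15
D: 1·6+5·0+6·5+5·3 = 51 | 3·7+5·6 = 51
M: 1·5+5·0+6·0+5·0 = 5 | 3·0+5·1 = 5
R: 1·3+5·2+6·3+5·0 = 31 | 3·7+5·2 = 31
gcd(1,5,6,5,3,5) = 1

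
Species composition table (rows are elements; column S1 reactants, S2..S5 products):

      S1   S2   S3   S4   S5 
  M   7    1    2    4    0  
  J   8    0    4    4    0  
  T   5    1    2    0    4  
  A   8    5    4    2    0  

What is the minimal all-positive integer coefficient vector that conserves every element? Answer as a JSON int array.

M: 4·7 = 28 | 2·1+3·2+5·4+3·0 = 28
J: 4·8 = 32 | 2·0+3·4+5·4+3·0 = 32
T: 4·5 = 20 | 2·1+3·2+5·0+3·4 = 20
A: 4·8 = 32 | 2·5+3·4+5·2+3·0 = 32
gcd(4,2,3,5,3) = 1

Coefficients: [4, 2, 3, 5, 3]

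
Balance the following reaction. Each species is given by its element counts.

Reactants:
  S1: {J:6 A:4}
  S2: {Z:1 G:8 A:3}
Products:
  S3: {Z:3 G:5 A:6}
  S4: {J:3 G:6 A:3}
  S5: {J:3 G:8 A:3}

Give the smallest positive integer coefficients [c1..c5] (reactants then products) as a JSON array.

Coefficients: [3, 6, 2, 5, 1]

Z: 3·0+6·1 = 6 | 2·3+5·0+1·0 = 6
J: 3·6+6·0 = 18 | 2·0+5·3+1·3 = 18
G: 3·0+6·8 = 48 | 2·5+5·6+1·8 = 48
A: 3·4+6·3 = 30 | 2·6+5·3+1·3 = 30
gcd(3,6,2,5,1) = 1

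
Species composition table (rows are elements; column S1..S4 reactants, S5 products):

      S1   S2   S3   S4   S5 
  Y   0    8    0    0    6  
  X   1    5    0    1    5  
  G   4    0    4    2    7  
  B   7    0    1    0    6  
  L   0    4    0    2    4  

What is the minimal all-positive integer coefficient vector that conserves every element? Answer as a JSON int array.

Y: 3·0+3·8+3·0+2·0 = 24 | 4·6 = 24
X: 3·1+3·5+3·0+2·1 = 20 | 4·5 = 20
G: 3·4+3·0+3·4+2·2 = 28 | 4·7 = 28
B: 3·7+3·0+3·1+2·0 = 24 | 4·6 = 24
L: 3·0+3·4+3·0+2·2 = 16 | 4·4 = 16
gcd(3,3,3,2,4) = 1

Coefficients: [3, 3, 3, 2, 4]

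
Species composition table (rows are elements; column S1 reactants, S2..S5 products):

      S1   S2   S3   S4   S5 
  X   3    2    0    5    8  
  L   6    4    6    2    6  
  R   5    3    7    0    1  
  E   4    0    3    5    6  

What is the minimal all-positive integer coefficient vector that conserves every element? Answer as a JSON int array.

Coefficients: [5, 1, 3, 1, 1]

X: 5·3 = 15 | 1·2+3·0+1·5+1·8 = 15
L: 5·6 = 30 | 1·4+3·6+1·2+1·6 = 30
R: 5·5 = 25 | 1·3+3·7+1·0+1·1 = 25
E: 5·4 = 20 | 1·0+3·3+1·5+1·6 = 20
gcd(5,1,3,1,1) = 1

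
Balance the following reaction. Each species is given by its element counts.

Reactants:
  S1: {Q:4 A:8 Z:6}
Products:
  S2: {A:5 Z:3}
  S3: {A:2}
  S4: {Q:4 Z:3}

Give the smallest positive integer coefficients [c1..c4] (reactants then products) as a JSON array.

Coefficients: [2, 2, 3, 2]

Q: 2·4 = 8 | 2·0+3·0+2·4 = 8
A: 2·8 = 16 | 2·5+3·2+2·0 = 16
Z: 2·6 = 12 | 2·3+3·0+2·3 = 12
gcd(2,2,3,2) = 1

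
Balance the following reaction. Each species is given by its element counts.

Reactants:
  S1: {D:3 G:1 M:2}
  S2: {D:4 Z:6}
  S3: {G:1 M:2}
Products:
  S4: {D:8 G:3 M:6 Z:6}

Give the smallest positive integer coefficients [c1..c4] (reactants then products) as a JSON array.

D: 4·3+3·4+5·0 = 24 | 3·8 = 24
G: 4·1+3·0+5·1 = 9 | 3·3 = 9
M: 4·2+3·0+5·2 = 18 | 3·6 = 18
Z: 4·0+3·6+5·0 = 18 | 3·6 = 18
gcd(4,3,5,3) = 1

Coefficients: [4, 3, 5, 3]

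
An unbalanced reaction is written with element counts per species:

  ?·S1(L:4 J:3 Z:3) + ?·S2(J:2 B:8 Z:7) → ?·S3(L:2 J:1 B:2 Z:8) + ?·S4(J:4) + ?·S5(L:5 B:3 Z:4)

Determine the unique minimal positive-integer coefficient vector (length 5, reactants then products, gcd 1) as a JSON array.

L: 6·4+2·0 = 24 | 2·2+5·0+4·5 = 24
J: 6·3+2·2 = 22 | 2·1+5·4+4·0 = 22
B: 6·0+2·8 = 16 | 2·2+5·0+4·3 = 16
Z: 6·3+2·7 = 32 | 2·8+5·0+4·4 = 32
gcd(6,2,2,5,4) = 1

Coefficients: [6, 2, 2, 5, 4]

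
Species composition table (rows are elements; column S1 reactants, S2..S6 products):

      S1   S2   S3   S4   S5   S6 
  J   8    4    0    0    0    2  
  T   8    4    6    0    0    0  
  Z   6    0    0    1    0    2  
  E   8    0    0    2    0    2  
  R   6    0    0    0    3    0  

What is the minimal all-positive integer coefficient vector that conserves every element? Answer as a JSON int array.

J: 3·8 = 24 | 3·4+2·0+6·0+6·0+6·2 = 24
T: 3·8 = 24 | 3·4+2·6+6·0+6·0+6·0 = 24
Z: 3·6 = 18 | 3·0+2·0+6·1+6·0+6·2 = 18
E: 3·8 = 24 | 3·0+2·0+6·2+6·0+6·2 = 24
R: 3·6 = 18 | 3·0+2·0+6·0+6·3+6·0 = 18
gcd(3,3,2,6,6,6) = 1

Coefficients: [3, 3, 2, 6, 6, 6]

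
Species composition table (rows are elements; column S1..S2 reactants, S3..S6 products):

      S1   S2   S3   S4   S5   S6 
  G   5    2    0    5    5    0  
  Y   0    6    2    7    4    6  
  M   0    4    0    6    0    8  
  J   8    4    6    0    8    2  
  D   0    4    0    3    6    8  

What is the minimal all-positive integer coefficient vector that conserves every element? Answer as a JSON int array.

G: 1·5+5·2 = 15 | 3·0+2·5+1·5+1·0 = 15
Y: 1·0+5·6 = 30 | 3·2+2·7+1·4+1·6 = 30
M: 1·0+5·4 = 20 | 3·0+2·6+1·0+1·8 = 20
J: 1·8+5·4 = 28 | 3·6+2·0+1·8+1·2 = 28
D: 1·0+5·4 = 20 | 3·0+2·3+1·6+1·8 = 20
gcd(1,5,3,2,1,1) = 1

Coefficients: [1, 5, 3, 2, 1, 1]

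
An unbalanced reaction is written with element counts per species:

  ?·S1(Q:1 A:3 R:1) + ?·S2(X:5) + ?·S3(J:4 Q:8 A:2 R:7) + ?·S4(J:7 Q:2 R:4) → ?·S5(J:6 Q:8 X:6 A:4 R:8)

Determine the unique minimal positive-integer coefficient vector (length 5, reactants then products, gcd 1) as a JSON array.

Coefficients: [4, 6, 4, 2, 5]

J: 4·0+6·0+4·4+2·7 = 30 | 5·6 = 30
Q: 4·1+6·0+4·8+2·2 = 40 | 5·8 = 40
X: 4·0+6·5+4·0+2·0 = 30 | 5·6 = 30
A: 4·3+6·0+4·2+2·0 = 20 | 5·4 = 20
R: 4·1+6·0+4·7+2·4 = 40 | 5·8 = 40
gcd(4,6,4,2,5) = 1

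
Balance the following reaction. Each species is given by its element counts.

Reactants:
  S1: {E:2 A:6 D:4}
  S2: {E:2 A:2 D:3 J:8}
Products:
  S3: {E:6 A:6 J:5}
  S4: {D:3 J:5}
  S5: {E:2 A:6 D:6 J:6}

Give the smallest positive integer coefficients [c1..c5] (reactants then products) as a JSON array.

E: 3·2+6·2 = 18 | 2·6+4·0+3·2 = 18
A: 3·6+6·2 = 30 | 2·6+4·0+3·6 = 30
D: 3·4+6·3 = 30 | 2·0+4·3+3·6 = 30
J: 3·0+6·8 = 48 | 2·5+4·5+3·6 = 48
gcd(3,6,2,4,3) = 1

Coefficients: [3, 6, 2, 4, 3]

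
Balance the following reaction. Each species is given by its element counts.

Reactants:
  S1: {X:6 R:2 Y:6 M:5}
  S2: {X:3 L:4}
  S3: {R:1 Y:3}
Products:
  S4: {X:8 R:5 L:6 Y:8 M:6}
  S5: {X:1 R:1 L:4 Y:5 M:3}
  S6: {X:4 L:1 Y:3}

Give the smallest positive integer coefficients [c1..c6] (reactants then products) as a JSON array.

X: 3·6+5·3+5·0 = 33 | 2·8+1·1+4·4 = 33
R: 3·2+5·0+5·1 = 11 | 2·5+1·1+4·0 = 11
L: 3·0+5·4+5·0 = 20 | 2·6+1·4+4·1 = 20
Y: 3·6+5·0+5·3 = 33 | 2·8+1·5+4·3 = 33
M: 3·5+5·0+5·0 = 15 | 2·6+1·3+4·0 = 15
gcd(3,5,5,2,1,4) = 1

Coefficients: [3, 5, 5, 2, 1, 4]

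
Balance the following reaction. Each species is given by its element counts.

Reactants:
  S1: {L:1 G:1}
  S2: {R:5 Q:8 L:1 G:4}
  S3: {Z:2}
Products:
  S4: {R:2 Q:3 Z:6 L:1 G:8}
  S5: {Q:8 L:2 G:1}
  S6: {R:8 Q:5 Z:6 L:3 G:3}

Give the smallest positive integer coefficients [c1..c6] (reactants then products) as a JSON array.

Coefficients: [4, 2, 6, 1, 1, 1]

R: 4·0+2·5+6·0 = 10 | 1·2+1·0+1·8 = 10
Q: 4·0+2·8+6·0 = 16 | 1·3+1·8+1·5 = 16
Z: 4·0+2·0+6·2 = 12 | 1·6+1·0+1·6 = 12
L: 4·1+2·1+6·0 = 6 | 1·1+1·2+1·3 = 6
G: 4·1+2·4+6·0 = 12 | 1·8+1·1+1·3 = 12
gcd(4,2,6,1,1,1) = 1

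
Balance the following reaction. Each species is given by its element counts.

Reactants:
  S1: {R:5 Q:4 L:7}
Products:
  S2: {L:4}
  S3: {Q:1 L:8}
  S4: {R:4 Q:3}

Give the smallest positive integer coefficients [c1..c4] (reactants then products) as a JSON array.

R: 4·5 = 20 | 5·0+1·0+5·4 = 20
Q: 4·4 = 16 | 5·0+1·1+5·3 = 16
L: 4·7 = 28 | 5·4+1·8+5·0 = 28
gcd(4,5,1,5) = 1

Coefficients: [4, 5, 1, 5]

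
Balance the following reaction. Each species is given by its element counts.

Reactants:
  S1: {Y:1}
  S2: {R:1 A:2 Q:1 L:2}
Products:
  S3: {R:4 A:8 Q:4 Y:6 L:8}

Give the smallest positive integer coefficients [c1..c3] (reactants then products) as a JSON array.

R: 6·0+4·1 = 4 | 1·4 = 4
A: 6·0+4·2 = 8 | 1·8 = 8
Q: 6·0+4·1 = 4 | 1·4 = 4
Y: 6·1+4·0 = 6 | 1·6 = 6
L: 6·0+4·2 = 8 | 1·8 = 8
gcd(6,4,1) = 1

Coefficients: [6, 4, 1]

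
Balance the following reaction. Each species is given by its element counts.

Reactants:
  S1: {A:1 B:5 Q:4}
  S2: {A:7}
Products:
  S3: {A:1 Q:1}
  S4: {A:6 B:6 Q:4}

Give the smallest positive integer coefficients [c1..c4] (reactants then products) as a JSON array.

Coefficients: [6, 4, 4, 5]

A: 6·1+4·7 = 34 | 4·1+5·6 = 34
B: 6·5+4·0 = 30 | 4·0+5·6 = 30
Q: 6·4+4·0 = 24 | 4·1+5·4 = 24
gcd(6,4,4,5) = 1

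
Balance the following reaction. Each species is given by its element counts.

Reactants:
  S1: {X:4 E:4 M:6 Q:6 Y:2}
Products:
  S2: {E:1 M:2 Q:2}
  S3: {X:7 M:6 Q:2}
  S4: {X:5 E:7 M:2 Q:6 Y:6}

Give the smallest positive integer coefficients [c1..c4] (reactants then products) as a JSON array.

X: 3·4 = 12 | 5·0+1·7+1·5 = 12
E: 3·4 = 12 | 5·1+1·0+1·7 = 12
M: 3·6 = 18 | 5·2+1·6+1·2 = 18
Q: 3·6 = 18 | 5·2+1·2+1·6 = 18
Y: 3·2 = 6 | 5·0+1·0+1·6 = 6
gcd(3,5,1,1) = 1

Coefficients: [3, 5, 1, 1]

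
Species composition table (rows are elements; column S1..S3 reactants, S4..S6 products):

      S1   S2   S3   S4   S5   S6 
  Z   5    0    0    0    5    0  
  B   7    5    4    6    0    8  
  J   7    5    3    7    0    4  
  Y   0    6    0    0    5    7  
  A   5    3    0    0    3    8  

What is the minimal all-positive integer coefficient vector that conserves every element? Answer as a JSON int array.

Coefficients: [2, 4, 3, 5, 2, 2]

Z: 2·5+4·0+3·0 = 10 | 5·0+2·5+2·0 = 10
B: 2·7+4·5+3·4 = 46 | 5·6+2·0+2·8 = 46
J: 2·7+4·5+3·3 = 43 | 5·7+2·0+2·4 = 43
Y: 2·0+4·6+3·0 = 24 | 5·0+2·5+2·7 = 24
A: 2·5+4·3+3·0 = 22 | 5·0+2·3+2·8 = 22
gcd(2,4,3,5,2,2) = 1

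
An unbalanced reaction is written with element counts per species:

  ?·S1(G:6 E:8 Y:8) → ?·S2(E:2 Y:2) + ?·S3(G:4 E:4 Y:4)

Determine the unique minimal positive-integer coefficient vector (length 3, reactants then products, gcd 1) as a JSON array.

Coefficients: [2, 2, 3]

G: 2·6 = 12 | 2·0+3·4 = 12
E: 2·8 = 16 | 2·2+3·4 = 16
Y: 2·8 = 16 | 2·2+3·4 = 16
gcd(2,2,3) = 1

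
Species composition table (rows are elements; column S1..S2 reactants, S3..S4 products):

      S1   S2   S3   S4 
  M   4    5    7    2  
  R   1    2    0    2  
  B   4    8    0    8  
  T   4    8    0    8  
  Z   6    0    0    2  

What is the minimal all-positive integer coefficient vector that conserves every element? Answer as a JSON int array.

Coefficients: [2, 5, 3, 6]

M: 2·4+5·5 = 33 | 3·7+6·2 = 33
R: 2·1+5·2 = 12 | 3·0+6·2 = 12
B: 2·4+5·8 = 48 | 3·0+6·8 = 48
T: 2·4+5·8 = 48 | 3·0+6·8 = 48
Z: 2·6+5·0 = 12 | 3·0+6·2 = 12
gcd(2,5,3,6) = 1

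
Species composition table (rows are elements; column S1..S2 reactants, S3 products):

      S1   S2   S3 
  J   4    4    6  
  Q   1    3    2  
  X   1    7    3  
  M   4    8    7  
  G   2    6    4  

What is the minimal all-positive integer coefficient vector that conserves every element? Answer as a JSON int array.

Coefficients: [5, 1, 4]

J: 5·4+1·4 = 24 | 4·6 = 24
Q: 5·1+1·3 = 8 | 4·2 = 8
X: 5·1+1·7 = 12 | 4·3 = 12
M: 5·4+1·8 = 28 | 4·7 = 28
G: 5·2+1·6 = 16 | 4·4 = 16
gcd(5,1,4) = 1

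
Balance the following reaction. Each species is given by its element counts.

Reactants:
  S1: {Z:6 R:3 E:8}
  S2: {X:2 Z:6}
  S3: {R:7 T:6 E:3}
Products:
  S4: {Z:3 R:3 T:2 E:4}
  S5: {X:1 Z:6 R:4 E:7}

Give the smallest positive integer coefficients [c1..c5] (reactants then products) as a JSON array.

Coefficients: [4, 1, 2, 6, 2]

X: 4·0+1·2+2·0 = 2 | 6·0+2·1 = 2
Z: 4·6+1·6+2·0 = 30 | 6·3+2·6 = 30
R: 4·3+1·0+2·7 = 26 | 6·3+2·4 = 26
T: 4·0+1·0+2·6 = 12 | 6·2+2·0 = 12
E: 4·8+1·0+2·3 = 38 | 6·4+2·7 = 38
gcd(4,1,2,6,2) = 1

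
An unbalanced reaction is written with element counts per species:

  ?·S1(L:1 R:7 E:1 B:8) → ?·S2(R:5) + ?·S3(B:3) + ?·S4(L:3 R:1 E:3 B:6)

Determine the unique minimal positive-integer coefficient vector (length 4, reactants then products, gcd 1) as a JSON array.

L: 3·1 = 3 | 4·0+6·0+1·3 = 3
R: 3·7 = 21 | 4·5+6·0+1·1 = 21
E: 3·1 = 3 | 4·0+6·0+1·3 = 3
B: 3·8 = 24 | 4·0+6·3+1·6 = 24
gcd(3,4,6,1) = 1

Coefficients: [3, 4, 6, 1]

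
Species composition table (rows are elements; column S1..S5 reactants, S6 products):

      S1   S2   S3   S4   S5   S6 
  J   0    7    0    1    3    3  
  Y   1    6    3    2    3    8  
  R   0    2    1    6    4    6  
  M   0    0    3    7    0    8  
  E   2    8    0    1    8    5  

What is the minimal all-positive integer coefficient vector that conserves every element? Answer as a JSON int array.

Coefficients: [1, 1, 6, 2, 1, 4]

J: 1·0+1·7+6·0+2·1+1·3 = 12 | 4·3 = 12
Y: 1·1+1·6+6·3+2·2+1·3 = 32 | 4·8 = 32
R: 1·0+1·2+6·1+2·6+1·4 = 24 | 4·6 = 24
M: 1·0+1·0+6·3+2·7+1·0 = 32 | 4·8 = 32
E: 1·2+1·8+6·0+2·1+1·8 = 20 | 4·5 = 20
gcd(1,1,6,2,1,4) = 1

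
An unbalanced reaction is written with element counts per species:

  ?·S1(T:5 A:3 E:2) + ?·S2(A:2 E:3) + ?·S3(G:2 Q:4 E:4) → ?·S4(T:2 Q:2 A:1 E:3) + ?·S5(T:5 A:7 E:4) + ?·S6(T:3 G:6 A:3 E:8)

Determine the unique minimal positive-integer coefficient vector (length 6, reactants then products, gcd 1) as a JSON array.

T: 5·5+4·0+3·0 = 25 | 6·2+2·5+1·3 = 25
G: 5·0+4·0+3·2 = 6 | 6·0+2·0+1·6 = 6
Q: 5·0+4·0+3·4 = 12 | 6·2+2·0+1·0 = 12
A: 5·3+4·2+3·0 = 23 | 6·1+2·7+1·3 = 23
E: 5·2+4·3+3·4 = 34 | 6·3+2·4+1·8 = 34
gcd(5,4,3,6,2,1) = 1

Coefficients: [5, 4, 3, 6, 2, 1]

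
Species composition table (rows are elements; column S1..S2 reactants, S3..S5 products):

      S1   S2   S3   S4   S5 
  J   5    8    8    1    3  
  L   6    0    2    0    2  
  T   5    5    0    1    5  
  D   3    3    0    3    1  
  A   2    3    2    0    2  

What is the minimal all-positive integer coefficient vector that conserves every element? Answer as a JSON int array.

J: 3·5+4·8 = 47 | 3·8+5·1+6·3 = 47
L: 3·6+4·0 = 18 | 3·2+5·0+6·2 = 18
T: 3·5+4·5 = 35 | 3·0+5·1+6·5 = 35
D: 3·3+4·3 = 21 | 3·0+5·3+6·1 = 21
A: 3·2+4·3 = 18 | 3·2+5·0+6·2 = 18
gcd(3,4,3,5,6) = 1

Coefficients: [3, 4, 3, 5, 6]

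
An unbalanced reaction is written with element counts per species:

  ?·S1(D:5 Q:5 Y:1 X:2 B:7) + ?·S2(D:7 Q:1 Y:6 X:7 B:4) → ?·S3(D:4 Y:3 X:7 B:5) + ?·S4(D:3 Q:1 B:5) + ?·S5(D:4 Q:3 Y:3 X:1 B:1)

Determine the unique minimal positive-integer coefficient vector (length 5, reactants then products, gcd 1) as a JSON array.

D: 3·5+5·7 = 50 | 5·4+2·3+6·4 = 50
Q: 3·5+5·1 = 20 | 5·0+2·1+6·3 = 20
Y: 3·1+5·6 = 33 | 5·3+2·0+6·3 = 33
X: 3·2+5·7 = 41 | 5·7+2·0+6·1 = 41
B: 3·7+5·4 = 41 | 5·5+2·5+6·1 = 41
gcd(3,5,5,2,6) = 1

Coefficients: [3, 5, 5, 2, 6]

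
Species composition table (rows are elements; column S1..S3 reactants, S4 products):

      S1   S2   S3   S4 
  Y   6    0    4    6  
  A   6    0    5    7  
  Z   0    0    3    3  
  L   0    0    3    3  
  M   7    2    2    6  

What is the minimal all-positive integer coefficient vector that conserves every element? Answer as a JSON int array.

Y: 2·6+5·0+6·4 = 36 | 6·6 = 36
A: 2·6+5·0+6·5 = 42 | 6·7 = 42
Z: 2·0+5·0+6·3 = 18 | 6·3 = 18
L: 2·0+5·0+6·3 = 18 | 6·3 = 18
M: 2·7+5·2+6·2 = 36 | 6·6 = 36
gcd(2,5,6,6) = 1

Coefficients: [2, 5, 6, 6]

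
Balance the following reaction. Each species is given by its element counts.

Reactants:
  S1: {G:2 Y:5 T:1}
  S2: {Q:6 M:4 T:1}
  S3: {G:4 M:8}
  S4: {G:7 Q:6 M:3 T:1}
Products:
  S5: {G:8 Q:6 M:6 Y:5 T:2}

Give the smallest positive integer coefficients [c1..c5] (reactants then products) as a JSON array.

Coefficients: [3, 1, 1, 2, 3]

G: 3·2+1·0+1·4+2·7 = 24 | 3·8 = 24
Q: 3·0+1·6+1·0+2·6 = 18 | 3·6 = 18
M: 3·0+1·4+1·8+2·3 = 18 | 3·6 = 18
Y: 3·5+1·0+1·0+2·0 = 15 | 3·5 = 15
T: 3·1+1·1+1·0+2·1 = 6 | 3·2 = 6
gcd(3,1,1,2,3) = 1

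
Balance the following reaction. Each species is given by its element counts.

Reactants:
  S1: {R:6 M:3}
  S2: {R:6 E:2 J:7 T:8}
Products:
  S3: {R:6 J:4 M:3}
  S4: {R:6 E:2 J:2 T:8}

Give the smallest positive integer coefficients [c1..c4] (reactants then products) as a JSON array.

R: 5·6+4·6 = 54 | 5·6+4·6 = 54
E: 5·0+4·2 = 8 | 5·0+4·2 = 8
J: 5·0+4·7 = 28 | 5·4+4·2 = 28
T: 5·0+4·8 = 32 | 5·0+4·8 = 32
M: 5·3+4·0 = 15 | 5·3+4·0 = 15
gcd(5,4,5,4) = 1

Coefficients: [5, 4, 5, 4]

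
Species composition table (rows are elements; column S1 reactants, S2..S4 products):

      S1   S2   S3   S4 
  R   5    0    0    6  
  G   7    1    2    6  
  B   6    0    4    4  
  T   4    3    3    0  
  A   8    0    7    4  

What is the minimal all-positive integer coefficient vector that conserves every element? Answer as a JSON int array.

R: 6·5 = 30 | 4·0+4·0+5·6 = 30
G: 6·7 = 42 | 4·1+4·2+5·6 = 42
B: 6·6 = 36 | 4·0+4·4+5·4 = 36
T: 6·4 = 24 | 4·3+4·3+5·0 = 24
A: 6·8 = 48 | 4·0+4·7+5·4 = 48
gcd(6,4,4,5) = 1

Coefficients: [6, 4, 4, 5]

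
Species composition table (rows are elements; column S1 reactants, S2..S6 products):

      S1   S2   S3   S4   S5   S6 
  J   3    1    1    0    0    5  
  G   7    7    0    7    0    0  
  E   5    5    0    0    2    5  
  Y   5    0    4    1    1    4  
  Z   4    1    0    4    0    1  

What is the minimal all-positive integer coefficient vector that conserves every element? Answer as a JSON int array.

J: 6·3 = 18 | 1·1+2·1+5·0+5·0+3·5 = 18
G: 6·7 = 42 | 1·7+2·0+5·7+5·0+3·0 = 42
E: 6·5 = 30 | 1·5+2·0+5·0+5·2+3·5 = 30
Y: 6·5 = 30 | 1·0+2·4+5·1+5·1+3·4 = 30
Z: 6·4 = 24 | 1·1+2·0+5·4+5·0+3·1 = 24
gcd(6,1,2,5,5,3) = 1

Coefficients: [6, 1, 2, 5, 5, 3]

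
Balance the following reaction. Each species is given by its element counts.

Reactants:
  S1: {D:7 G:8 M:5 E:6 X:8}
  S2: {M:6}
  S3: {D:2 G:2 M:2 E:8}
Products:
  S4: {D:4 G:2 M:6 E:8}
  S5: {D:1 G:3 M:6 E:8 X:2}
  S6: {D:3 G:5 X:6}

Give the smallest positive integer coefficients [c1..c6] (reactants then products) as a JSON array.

D: 4·7+1·0+2·2 = 32 | 4·4+1·1+5·3 = 32
G: 4·8+1·0+2·2 = 36 | 4·2+1·3+5·5 = 36
M: 4·5+1·6+2·2 = 30 | 4·6+1·6+5·0 = 30
E: 4·6+1·0+2·8 = 40 | 4·8+1·8+5·0 = 40
X: 4·8+1·0+2·0 = 32 | 4·0+1·2+5·6 = 32
gcd(4,1,2,4,1,5) = 1

Coefficients: [4, 1, 2, 4, 1, 5]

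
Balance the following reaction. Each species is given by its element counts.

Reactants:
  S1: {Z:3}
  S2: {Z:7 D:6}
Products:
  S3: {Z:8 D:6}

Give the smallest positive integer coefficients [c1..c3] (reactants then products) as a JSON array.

Coefficients: [1, 3, 3]

Z: 1·3+3·7 = 24 | 3·8 = 24
D: 1·0+3·6 = 18 | 3·6 = 18
gcd(1,3,3) = 1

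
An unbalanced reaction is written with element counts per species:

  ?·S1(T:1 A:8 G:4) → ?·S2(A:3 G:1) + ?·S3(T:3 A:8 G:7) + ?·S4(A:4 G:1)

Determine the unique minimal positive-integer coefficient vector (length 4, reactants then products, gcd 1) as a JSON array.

Coefficients: [3, 4, 1, 1]

T: 3·1 = 3 | 4·0+1·3+1·0 = 3
A: 3·8 = 24 | 4·3+1·8+1·4 = 24
G: 3·4 = 12 | 4·1+1·7+1·1 = 12
gcd(3,4,1,1) = 1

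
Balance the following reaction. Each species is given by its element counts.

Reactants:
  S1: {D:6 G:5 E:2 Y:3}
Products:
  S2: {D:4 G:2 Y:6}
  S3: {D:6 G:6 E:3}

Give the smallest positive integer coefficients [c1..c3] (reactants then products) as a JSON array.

Coefficients: [6, 3, 4]

D: 6·6 = 36 | 3·4+4·6 = 36
G: 6·5 = 30 | 3·2+4·6 = 30
E: 6·2 = 12 | 3·0+4·3 = 12
Y: 6·3 = 18 | 3·6+4·0 = 18
gcd(6,3,4) = 1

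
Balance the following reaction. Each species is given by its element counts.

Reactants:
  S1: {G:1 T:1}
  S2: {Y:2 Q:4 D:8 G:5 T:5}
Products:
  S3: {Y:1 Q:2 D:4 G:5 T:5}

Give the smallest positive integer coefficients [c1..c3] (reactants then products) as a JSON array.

Y: 5·0+1·2 = 2 | 2·1 = 2
Q: 5·0+1·4 = 4 | 2·2 = 4
D: 5·0+1·8 = 8 | 2·4 = 8
G: 5·1+1·5 = 10 | 2·5 = 10
T: 5·1+1·5 = 10 | 2·5 = 10
gcd(5,1,2) = 1

Coefficients: [5, 1, 2]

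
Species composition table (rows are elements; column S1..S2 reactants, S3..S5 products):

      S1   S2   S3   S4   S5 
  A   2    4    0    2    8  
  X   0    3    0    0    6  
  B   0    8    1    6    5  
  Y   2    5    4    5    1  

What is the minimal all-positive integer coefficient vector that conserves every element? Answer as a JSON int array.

A: 5·2+6·4 = 34 | 3·0+5·2+3·8 = 34
X: 5·0+6·3 = 18 | 3·0+5·0+3·6 = 18
B: 5·0+6·8 = 48 | 3·1+5·6+3·5 = 48
Y: 5·2+6·5 = 40 | 3·4+5·5+3·1 = 40
gcd(5,6,3,5,3) = 1

Coefficients: [5, 6, 3, 5, 3]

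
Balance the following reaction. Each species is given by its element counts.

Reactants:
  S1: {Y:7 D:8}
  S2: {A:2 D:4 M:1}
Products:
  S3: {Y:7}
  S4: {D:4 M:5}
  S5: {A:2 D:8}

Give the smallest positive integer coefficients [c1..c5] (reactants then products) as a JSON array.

Coefficients: [3, 5, 3, 1, 5]

A: 3·0+5·2 = 10 | 3·0+1·0+5·2 = 10
Y: 3·7+5·0 = 21 | 3·7+1·0+5·0 = 21
D: 3·8+5·4 = 44 | 3·0+1·4+5·8 = 44
M: 3·0+5·1 = 5 | 3·0+1·5+5·0 = 5
gcd(3,5,3,1,5) = 1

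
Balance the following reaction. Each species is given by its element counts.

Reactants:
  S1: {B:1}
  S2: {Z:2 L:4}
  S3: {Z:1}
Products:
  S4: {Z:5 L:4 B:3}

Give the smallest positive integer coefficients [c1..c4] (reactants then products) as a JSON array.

Z: 3·0+1·2+3·1 = 5 | 1·5 = 5
L: 3·0+1·4+3·0 = 4 | 1·4 = 4
B: 3·1+1·0+3·0 = 3 | 1·3 = 3
gcd(3,1,3,1) = 1

Coefficients: [3, 1, 3, 1]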